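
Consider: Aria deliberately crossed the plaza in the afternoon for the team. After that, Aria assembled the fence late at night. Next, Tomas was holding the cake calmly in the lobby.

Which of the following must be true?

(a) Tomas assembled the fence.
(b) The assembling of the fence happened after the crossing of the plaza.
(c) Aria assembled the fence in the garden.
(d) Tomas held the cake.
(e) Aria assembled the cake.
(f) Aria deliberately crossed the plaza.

(a) Not entailed — the passage has Aria assembling the fence, not Tomas.
(b) Entailed — the narrative places the crossing before the assembling.
(c) Not entailed — 'in the garden' adds information not in the original event.
(d) Entailed — 'hold' is an activity; 'was holding' entails that some holding happened, so 'held' holds.
(e) Not entailed — Aria assembled the fence, not the cake; the cake belongs to the holding event.
(f) Entailed — this follows by dropping conjuncts from the crossing event's description.

(b), (d), (f)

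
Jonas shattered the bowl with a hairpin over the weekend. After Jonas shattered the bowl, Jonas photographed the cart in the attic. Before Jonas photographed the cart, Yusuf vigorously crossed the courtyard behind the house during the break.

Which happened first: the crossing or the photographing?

the crossing

The connectives place the crossing before the photographing.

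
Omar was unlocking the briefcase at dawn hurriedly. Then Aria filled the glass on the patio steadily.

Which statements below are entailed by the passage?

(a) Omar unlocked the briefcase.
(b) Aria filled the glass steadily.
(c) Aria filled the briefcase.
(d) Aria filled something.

(b), (d)

(a) Not entailed — 'was unlocking' is progressive on an accomplishment; it does not entail the completed 'unlocked'.
(b) Entailed — every conjunct here is already in the original filling event.
(c) Not entailed — Aria filled the glass, not the briefcase; the briefcase belongs to the unlocking event.
(d) Entailed — every conjunct here is already in the original filling event.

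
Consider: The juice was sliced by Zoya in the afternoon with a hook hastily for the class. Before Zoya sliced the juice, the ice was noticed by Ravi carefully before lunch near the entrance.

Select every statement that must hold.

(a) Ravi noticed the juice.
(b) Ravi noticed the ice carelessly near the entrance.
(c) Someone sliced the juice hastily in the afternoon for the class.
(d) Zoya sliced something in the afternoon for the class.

(c), (d)

(a) Not entailed — Ravi noticed the ice, not the juice; the juice belongs to the slicing event.
(b) Not entailed — 'carelessly' adds a manner not in (and inconsistent with) the original.
(c) Entailed — every conjunct here is already in the original slicing event.
(d) Entailed — the original entails any weakening of itself; this just drops 'hastily', 'with a hook' and generalizes the patient.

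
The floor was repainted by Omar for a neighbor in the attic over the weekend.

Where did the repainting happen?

'in the attic' marks the location of the repainting event.

in the attic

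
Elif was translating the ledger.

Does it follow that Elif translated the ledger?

'was translating' is progressive; for an accomplishment like 'translate the ledger', it doesn't entail completion.

no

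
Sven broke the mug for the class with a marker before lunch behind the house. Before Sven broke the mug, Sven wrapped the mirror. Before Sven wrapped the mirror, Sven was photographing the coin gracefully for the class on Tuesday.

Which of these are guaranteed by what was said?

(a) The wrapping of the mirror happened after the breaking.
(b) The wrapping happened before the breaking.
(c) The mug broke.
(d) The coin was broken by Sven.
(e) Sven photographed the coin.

(b), (c)

(a) Not entailed — the narrative places the wrapping before the breaking, not after.
(b) Entailed — the narrative places the wrapping before the breaking.
(c) Entailed — 'Sven broke the mug' is causative; it entails the inchoative 'the mug broke'.
(d) Not entailed — Sven broke the mug, not the coin; the coin belongs to the photographing event.
(e) Not entailed — 'was photographing' is progressive on an accomplishment; it does not entail the completed 'photographed'.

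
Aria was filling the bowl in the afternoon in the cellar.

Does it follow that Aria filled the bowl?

'was filling' is progressive; for an accomplishment like 'fill the bowl', it doesn't entail completion.

no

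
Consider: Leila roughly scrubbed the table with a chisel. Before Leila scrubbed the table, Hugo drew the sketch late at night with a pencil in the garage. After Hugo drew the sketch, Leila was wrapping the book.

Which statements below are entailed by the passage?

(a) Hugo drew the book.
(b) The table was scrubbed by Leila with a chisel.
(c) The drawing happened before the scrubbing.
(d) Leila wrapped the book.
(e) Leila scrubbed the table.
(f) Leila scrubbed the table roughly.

(a) Not entailed — Hugo drew the sketch, not the book; the book belongs to the wrapping event.
(b) Entailed — dropping 'roughly' leaves a sub-description the original still satisfies.
(c) Entailed — the narrative places the drawing before the scrubbing.
(d) Not entailed — 'was wrapping' is progressive on an accomplishment; it does not entail the completed 'wrapped'.
(e) Entailed — the original entails any weakening of itself; this just drops 'with a chisel', 'roughly'.
(f) Entailed — the original entails any weakening of itself; this just drops 'with a chisel'.

(b), (c), (e), (f)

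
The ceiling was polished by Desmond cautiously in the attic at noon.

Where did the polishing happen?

'in the attic' marks the location of the polishing event.

in the attic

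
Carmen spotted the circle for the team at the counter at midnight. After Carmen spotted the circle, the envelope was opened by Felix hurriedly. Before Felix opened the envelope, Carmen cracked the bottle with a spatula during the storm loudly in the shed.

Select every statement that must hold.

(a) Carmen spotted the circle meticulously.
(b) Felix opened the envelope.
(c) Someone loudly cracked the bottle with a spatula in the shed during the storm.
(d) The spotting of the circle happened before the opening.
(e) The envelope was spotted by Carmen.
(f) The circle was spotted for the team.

(a) Not entailed — 'meticulously' adds information not in the original event.
(b) Entailed — every conjunct here is already in the original opening event.
(c) Entailed — every conjunct here is already in the original cracking event.
(d) Entailed — the narrative places the spotting before the opening.
(e) Not entailed — Carmen spotted the circle, not the envelope; the envelope belongs to the opening event.
(f) Entailed — the original entails any weakening of itself; this just drops 'at the counter', 'at midnight' and generalizes the agent.

(b), (c), (d), (f)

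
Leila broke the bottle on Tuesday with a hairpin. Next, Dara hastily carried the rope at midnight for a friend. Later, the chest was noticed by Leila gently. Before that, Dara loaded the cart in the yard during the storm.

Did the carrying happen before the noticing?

The narrative orders the carrying before the noticing.

yes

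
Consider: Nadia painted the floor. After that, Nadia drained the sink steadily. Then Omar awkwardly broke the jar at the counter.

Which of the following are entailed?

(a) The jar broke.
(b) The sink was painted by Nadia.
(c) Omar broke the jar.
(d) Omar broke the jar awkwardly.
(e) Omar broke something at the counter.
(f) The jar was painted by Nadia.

(a), (c), (d), (e)

(a) Entailed — 'Omar broke the jar' is causative; it entails the inchoative 'the jar broke'.
(b) Not entailed — Nadia painted the floor, not the sink; the sink belongs to the draining event.
(c) Entailed — dropping 'awkwardly', 'at the counter' leaves a sub-description the original still satisfies.
(d) Entailed — the original entails any weakening of itself; this just drops 'at the counter'.
(e) Entailed — this follows by dropping conjuncts from the breaking event's description.
(f) Not entailed — Nadia painted the floor, not the jar; the jar belongs to the breaking event.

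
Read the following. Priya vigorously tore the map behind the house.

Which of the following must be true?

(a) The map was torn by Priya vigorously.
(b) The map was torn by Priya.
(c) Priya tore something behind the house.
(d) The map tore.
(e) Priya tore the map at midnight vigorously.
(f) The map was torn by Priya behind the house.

(a), (b), (c), (d), (f)

(a) Entailed — every conjunct here is already in the original tearing event.
(b) Entailed — every conjunct here is already in the original tearing event.
(c) Entailed — every conjunct here is already in the original tearing event.
(d) Entailed — 'Priya tore the map' is causative; it entails the inchoative 'the map tore'.
(e) Not entailed — 'at midnight' adds information not in the original event.
(f) Entailed — every conjunct here is already in the original tearing event.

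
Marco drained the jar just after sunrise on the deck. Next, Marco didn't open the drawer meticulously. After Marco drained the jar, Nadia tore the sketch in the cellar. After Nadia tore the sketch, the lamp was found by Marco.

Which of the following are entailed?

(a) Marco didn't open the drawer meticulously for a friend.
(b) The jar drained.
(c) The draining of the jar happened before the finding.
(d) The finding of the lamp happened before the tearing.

(a), (b), (c)

(a) Entailed — under negation, adding a further restriction is entailed: if no such opening event occurred, none occurred for a friend either.
(b) Entailed — 'Marco drained the jar' is causative; it entails the inchoative 'the jar drained'.
(c) Entailed — the narrative places the draining before the finding.
(d) Not entailed — the narrative places the tearing before the finding, not after.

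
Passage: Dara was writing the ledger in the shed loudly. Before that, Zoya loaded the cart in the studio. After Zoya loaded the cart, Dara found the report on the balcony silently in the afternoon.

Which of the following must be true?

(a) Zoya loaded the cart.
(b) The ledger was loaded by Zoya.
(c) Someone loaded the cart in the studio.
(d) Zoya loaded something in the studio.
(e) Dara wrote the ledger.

(a) Entailed — this follows by dropping conjuncts from the loading event's description.
(b) Not entailed — Zoya loaded the cart, not the ledger; the ledger belongs to the writing event.
(c) Entailed — the original entails any weakening of itself; this just generalizes the agent.
(d) Entailed — generalizing the patient leaves a sub-description the original still satisfies.
(e) Not entailed — 'was writing' is progressive on an accomplishment; it does not entail the completed 'wrote'.

(a), (c), (d)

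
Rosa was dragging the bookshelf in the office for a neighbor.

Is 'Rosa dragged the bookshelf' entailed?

'drag' is atelic; if Rosa was dragging the bookshelf, then Rosa dragged the bookshelf (for some time).

yes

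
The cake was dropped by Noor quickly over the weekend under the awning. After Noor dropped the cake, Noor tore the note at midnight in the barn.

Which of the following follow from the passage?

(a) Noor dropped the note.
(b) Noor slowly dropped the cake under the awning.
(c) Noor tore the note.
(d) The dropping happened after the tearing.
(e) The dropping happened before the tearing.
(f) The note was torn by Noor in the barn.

(a) Not entailed — Noor dropped the cake, not the note; the note belongs to the tearing event.
(b) Not entailed — 'slowly' adds a manner not in (and inconsistent with) the original.
(c) Entailed — the original entails any weakening of itself; this just drops 'at midnight', 'in the barn'.
(d) Not entailed — the narrative places the dropping before the tearing, not after.
(e) Entailed — the narrative places the dropping before the tearing.
(f) Entailed — the original entails any weakening of itself; this just drops 'at midnight'.

(c), (e), (f)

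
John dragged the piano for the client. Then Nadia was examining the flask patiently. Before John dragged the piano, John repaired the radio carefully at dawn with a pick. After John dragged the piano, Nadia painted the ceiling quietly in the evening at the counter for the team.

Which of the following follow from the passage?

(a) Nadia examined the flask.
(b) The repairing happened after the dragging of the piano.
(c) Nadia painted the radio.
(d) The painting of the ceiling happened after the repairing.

(a), (d)

(a) Entailed — 'examine' is an activity; 'was examining' entails that some examining happened, so 'examined' holds.
(b) Not entailed — the narrative places the repairing before the dragging, not after.
(c) Not entailed — Nadia painted the ceiling, not the radio; the radio belongs to the repairing event.
(d) Entailed — the narrative places the repairing before the painting.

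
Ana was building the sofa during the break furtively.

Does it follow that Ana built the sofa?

'was building' is progressive; for an accomplishment like 'build the sofa', it doesn't entail completion.

no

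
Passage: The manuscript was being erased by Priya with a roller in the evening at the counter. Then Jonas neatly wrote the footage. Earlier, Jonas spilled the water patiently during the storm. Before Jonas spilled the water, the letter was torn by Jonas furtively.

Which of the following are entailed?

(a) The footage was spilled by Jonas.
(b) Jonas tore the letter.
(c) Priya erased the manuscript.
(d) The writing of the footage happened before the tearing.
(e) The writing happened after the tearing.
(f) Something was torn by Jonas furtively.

(b), (e), (f)

(a) Not entailed — Jonas spilled the water, not the footage; the footage belongs to the writing event.
(b) Entailed — dropping 'furtively' leaves a sub-description the original still satisfies.
(c) Not entailed — 'was erasing' is progressive on an accomplishment; it does not entail the completed 'erased'.
(d) Not entailed — the narrative places the tearing before the writing, not after.
(e) Entailed — the narrative places the tearing before the writing.
(f) Entailed — the original entails any weakening of itself; this just generalizes the patient.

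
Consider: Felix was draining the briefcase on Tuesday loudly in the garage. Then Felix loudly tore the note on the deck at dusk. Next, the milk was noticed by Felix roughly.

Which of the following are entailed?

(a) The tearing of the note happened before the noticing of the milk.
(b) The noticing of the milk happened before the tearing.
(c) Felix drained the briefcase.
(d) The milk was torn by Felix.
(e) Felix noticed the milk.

(a) Entailed — the narrative places the tearing before the noticing.
(b) Not entailed — the narrative places the tearing before the noticing, not after.
(c) Not entailed — 'was draining' is progressive on an accomplishment; it does not entail the completed 'drained'.
(d) Not entailed — Felix tore the note, not the milk; the milk belongs to the noticing event.
(e) Entailed — this follows by dropping conjuncts from the noticing event's description.

(a), (e)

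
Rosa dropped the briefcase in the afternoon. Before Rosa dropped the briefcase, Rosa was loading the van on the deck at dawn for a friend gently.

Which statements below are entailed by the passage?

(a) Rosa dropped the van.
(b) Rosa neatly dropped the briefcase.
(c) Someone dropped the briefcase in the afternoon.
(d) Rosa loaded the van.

(c)

(a) Not entailed — Rosa dropped the briefcase, not the van; the van belongs to the loading event.
(b) Not entailed — 'neatly' adds information not in the original event.
(c) Entailed — the original entails any weakening of itself; this just generalizes the agent.
(d) Not entailed — 'was loading' is progressive on an accomplishment; it does not entail the completed 'loaded'.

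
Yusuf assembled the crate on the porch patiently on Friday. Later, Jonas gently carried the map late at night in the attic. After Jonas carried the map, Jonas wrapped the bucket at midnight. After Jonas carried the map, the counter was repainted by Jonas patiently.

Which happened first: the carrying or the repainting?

the carrying

The connectives place the carrying before the repainting.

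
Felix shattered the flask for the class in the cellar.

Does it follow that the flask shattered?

yes

'Felix shattered the flask' is the causative; it entails the inchoative 'the flask shattered'.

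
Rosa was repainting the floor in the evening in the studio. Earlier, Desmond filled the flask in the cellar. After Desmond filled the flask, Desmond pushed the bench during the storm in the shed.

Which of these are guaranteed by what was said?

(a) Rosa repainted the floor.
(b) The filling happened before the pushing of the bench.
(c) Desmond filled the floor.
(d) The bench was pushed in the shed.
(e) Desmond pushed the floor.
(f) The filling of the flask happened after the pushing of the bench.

(b), (d)

(a) Not entailed — 'was repainting' is progressive on an accomplishment; it does not entail the completed 'repainted'.
(b) Entailed — the narrative places the filling before the pushing.
(c) Not entailed — Desmond filled the flask, not the floor; the floor belongs to the repainting event.
(d) Entailed — dropping 'during the storm' and generalizing the agent leaves a sub-description the original still satisfies.
(e) Not entailed — Desmond pushed the bench, not the floor; the floor belongs to the repainting event.
(f) Not entailed — the narrative places the filling before the pushing, not after.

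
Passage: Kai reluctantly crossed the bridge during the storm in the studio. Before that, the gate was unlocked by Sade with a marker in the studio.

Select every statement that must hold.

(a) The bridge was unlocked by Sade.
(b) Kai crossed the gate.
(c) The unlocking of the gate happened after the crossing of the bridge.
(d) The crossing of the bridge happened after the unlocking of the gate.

(d)

(a) Not entailed — Sade unlocked the gate, not the bridge; the bridge belongs to the crossing event.
(b) Not entailed — Kai crossed the bridge, not the gate; the gate belongs to the unlocking event.
(c) Not entailed — the narrative places the unlocking before the crossing, not after.
(d) Entailed — the narrative places the unlocking before the crossing.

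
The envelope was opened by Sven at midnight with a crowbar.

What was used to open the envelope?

a crowbar

'with a crowbar' marks the instrument of the opening event.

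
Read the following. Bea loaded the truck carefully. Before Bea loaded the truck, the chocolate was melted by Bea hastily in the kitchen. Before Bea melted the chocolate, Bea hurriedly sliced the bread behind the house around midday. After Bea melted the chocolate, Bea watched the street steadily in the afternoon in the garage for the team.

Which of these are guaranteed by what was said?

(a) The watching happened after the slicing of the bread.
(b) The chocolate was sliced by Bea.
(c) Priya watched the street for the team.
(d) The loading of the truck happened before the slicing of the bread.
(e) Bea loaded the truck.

(a), (e)

(a) Entailed — the narrative places the slicing before the watching.
(b) Not entailed — Bea sliced the bread, not the chocolate; the chocolate belongs to the melting event.
(c) Not entailed — the passage has Bea watching the street, not Priya.
(d) Not entailed — the narrative places the slicing before the loading, not after.
(e) Entailed — this follows by dropping conjuncts from the loading event's description.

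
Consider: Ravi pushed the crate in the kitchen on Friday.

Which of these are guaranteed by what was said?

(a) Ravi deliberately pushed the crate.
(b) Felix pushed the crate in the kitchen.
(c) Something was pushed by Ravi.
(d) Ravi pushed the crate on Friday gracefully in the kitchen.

(c)

(a) Not entailed — 'deliberately' adds information not in the original event.
(b) Not entailed — the passage has Ravi pushing the crate, not Felix.
(c) Entailed — this follows by dropping conjuncts from the pushing event's description.
(d) Not entailed — 'gracefully' adds information not in the original event.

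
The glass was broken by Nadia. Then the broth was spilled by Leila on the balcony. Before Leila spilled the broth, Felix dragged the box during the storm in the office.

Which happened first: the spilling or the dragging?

the dragging

The connectives place the dragging before the spilling.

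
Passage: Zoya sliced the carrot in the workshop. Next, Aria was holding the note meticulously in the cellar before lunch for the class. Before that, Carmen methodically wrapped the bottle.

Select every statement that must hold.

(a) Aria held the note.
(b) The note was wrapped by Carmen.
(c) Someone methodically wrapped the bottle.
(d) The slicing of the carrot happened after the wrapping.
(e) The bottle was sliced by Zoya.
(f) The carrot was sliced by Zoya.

(a) Entailed — 'hold' is an activity; 'was holding' entails that some holding happened, so 'held' holds.
(b) Not entailed — Carmen wrapped the bottle, not the note; the note belongs to the holding event.
(c) Entailed — the original entails any weakening of itself; this just generalizes the agent.
(d) Not entailed — the narrative doesn't order the wrapping relative to the slicing.
(e) Not entailed — Zoya sliced the carrot, not the bottle; the bottle belongs to the wrapping event.
(f) Entailed — this follows by dropping conjuncts from the slicing event's description.

(a), (c), (f)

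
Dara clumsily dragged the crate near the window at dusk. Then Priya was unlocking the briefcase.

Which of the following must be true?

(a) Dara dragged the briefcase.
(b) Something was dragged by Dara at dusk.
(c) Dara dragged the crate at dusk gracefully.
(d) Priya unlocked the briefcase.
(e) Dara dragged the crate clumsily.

(b), (e)

(a) Not entailed — Dara dragged the crate, not the briefcase; the briefcase belongs to the unlocking event.
(b) Entailed — the original entails any weakening of itself; this just drops 'clumsily', 'near the window' and generalizes the patient.
(c) Not entailed — 'gracefully' adds a manner not in (and inconsistent with) the original.
(d) Not entailed — 'was unlocking' is progressive on an accomplishment; it does not entail the completed 'unlocked'.
(e) Entailed — the original entails any weakening of itself; this just drops 'at dusk', 'near the window'.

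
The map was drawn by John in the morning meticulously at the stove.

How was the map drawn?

'meticulously' marks the manner of the drawing event.

meticulously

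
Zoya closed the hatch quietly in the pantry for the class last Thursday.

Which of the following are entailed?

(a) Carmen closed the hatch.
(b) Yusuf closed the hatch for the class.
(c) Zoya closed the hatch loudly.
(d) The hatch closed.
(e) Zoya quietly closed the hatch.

(a) Not entailed — the passage has Zoya closing the hatch, not Carmen.
(b) Not entailed — the passage has Zoya closing the hatch, not Yusuf.
(c) Not entailed — 'loudly' adds a manner not in (and inconsistent with) the original.
(d) Entailed — 'Zoya closed the hatch' is causative; it entails the inchoative 'the hatch closed'.
(e) Entailed — dropping 'in the pantry', 'for the class', 'last Thursday' leaves a sub-description the original still satisfies.

(d), (e)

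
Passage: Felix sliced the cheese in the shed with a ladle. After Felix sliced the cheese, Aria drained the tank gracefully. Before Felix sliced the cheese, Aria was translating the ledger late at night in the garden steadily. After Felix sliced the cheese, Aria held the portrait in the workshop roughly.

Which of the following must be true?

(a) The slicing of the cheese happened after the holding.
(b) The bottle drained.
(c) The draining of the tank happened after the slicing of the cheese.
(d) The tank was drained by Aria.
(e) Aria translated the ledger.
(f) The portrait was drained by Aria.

(c), (d)

(a) Not entailed — the narrative places the slicing before the holding, not after.
(b) Not entailed — the tank is what drained, not the bottle.
(c) Entailed — the narrative places the slicing before the draining.
(d) Entailed — this follows by dropping conjuncts from the draining event's description.
(e) Not entailed — 'was translating' is progressive on an accomplishment; it does not entail the completed 'translated'.
(f) Not entailed — Aria drained the tank, not the portrait; the portrait belongs to the holding event.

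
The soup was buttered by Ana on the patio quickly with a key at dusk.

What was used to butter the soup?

'with a key' marks the instrument of the buttering event.

a key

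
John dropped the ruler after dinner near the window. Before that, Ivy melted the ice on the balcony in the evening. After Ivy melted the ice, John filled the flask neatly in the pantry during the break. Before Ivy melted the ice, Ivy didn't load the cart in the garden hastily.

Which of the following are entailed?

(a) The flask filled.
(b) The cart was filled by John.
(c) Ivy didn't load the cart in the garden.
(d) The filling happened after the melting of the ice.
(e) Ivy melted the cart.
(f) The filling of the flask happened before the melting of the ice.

(a) Entailed — 'John filled the flask' is causative; it entails the inchoative 'the flask filled'.
(b) Not entailed — John filled the flask, not the cart; the cart belongs to the loading event.
(c) Not entailed — dropping 'hastily' under negation is not valid — the original leaves open that Ivy loaded the cart some other way.
(d) Entailed — the narrative places the melting before the filling.
(e) Not entailed — Ivy melted the ice, not the cart; the cart belongs to the loading event.
(f) Not entailed — the narrative places the melting before the filling, not after.

(a), (d)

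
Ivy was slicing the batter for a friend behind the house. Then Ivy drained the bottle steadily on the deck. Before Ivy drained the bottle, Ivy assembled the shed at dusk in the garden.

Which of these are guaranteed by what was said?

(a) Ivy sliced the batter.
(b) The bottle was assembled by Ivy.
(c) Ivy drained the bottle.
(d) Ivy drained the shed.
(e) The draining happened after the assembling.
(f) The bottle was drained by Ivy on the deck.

(c), (e), (f)

(a) Not entailed — 'was slicing' is progressive on an accomplishment; it does not entail the completed 'sliced'.
(b) Not entailed — Ivy assembled the shed, not the bottle; the bottle belongs to the draining event.
(c) Entailed — the original entails any weakening of itself; this just drops 'steadily', 'on the deck'.
(d) Not entailed — Ivy drained the bottle, not the shed; the shed belongs to the assembling event.
(e) Entailed — the narrative places the assembling before the draining.
(f) Entailed — every conjunct here is already in the original draining event.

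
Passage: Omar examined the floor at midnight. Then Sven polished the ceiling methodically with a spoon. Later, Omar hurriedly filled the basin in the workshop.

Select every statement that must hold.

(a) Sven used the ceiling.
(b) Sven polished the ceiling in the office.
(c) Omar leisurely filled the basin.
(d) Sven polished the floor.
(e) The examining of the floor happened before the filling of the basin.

(e)

(a) Not entailed — the ceiling is the patient, not an instrument — Sven used a spoon.
(b) Not entailed — 'in the office' adds information not in the original event.
(c) Not entailed — 'leisurely' adds a manner not in (and inconsistent with) the original.
(d) Not entailed — Sven polished the ceiling, not the floor; the floor belongs to the examining event.
(e) Entailed — the narrative places the examining before the filling.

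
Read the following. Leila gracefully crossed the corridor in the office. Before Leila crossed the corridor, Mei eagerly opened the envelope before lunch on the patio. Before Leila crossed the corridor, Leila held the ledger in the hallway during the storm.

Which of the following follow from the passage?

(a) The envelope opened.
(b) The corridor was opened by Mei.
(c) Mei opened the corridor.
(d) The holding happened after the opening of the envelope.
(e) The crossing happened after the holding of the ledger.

(a), (e)

(a) Entailed — 'Mei opened the envelope' is causative; it entails the inchoative 'the envelope opened'.
(b) Not entailed — Mei opened the envelope, not the corridor; the corridor belongs to the crossing event.
(c) Not entailed — Mei opened the envelope, not the corridor; the corridor belongs to the crossing event.
(d) Not entailed — the narrative doesn't order the opening relative to the holding.
(e) Entailed — the narrative places the holding before the crossing.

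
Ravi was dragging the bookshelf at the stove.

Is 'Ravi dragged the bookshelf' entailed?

'drag' is atelic; if Ravi was dragging the bookshelf, then Ravi dragged the bookshelf (for some time).

yes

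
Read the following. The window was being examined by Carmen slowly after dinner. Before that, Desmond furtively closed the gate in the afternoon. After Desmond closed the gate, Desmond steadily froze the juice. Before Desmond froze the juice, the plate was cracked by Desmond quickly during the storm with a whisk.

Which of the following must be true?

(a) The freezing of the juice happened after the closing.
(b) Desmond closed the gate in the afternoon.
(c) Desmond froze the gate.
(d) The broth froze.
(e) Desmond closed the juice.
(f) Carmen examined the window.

(a), (b), (f)

(a) Entailed — the narrative places the closing before the freezing.
(b) Entailed — dropping 'furtively' leaves a sub-description the original still satisfies.
(c) Not entailed — Desmond froze the juice, not the gate; the gate belongs to the closing event.
(d) Not entailed — the juice is what froze, not the broth.
(e) Not entailed — Desmond closed the gate, not the juice; the juice belongs to the freezing event.
(f) Entailed — 'examine' is an activity; 'was examining' entails that some examining happened, so 'examined' holds.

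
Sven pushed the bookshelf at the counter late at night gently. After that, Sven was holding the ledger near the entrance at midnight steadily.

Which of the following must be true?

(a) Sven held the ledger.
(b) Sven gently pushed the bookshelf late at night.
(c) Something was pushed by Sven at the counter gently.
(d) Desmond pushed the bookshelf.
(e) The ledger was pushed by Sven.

(a) Entailed — 'hold' is an activity; 'was holding' entails that some holding happened, so 'held' holds.
(b) Entailed — every conjunct here is already in the original pushing event.
(c) Entailed — this follows by dropping conjuncts from the pushing event's description.
(d) Not entailed — the passage has Sven pushing the bookshelf, not Desmond.
(e) Not entailed — Sven pushed the bookshelf, not the ledger; the ledger belongs to the holding event.

(a), (b), (c)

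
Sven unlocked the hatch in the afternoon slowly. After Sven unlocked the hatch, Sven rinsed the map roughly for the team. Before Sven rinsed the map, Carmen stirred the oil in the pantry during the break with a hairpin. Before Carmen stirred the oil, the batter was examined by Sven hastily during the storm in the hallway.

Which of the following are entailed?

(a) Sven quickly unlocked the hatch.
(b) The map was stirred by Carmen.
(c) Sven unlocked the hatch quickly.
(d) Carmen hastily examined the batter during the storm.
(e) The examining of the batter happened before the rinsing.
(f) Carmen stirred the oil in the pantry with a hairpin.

(a) Not entailed — 'quickly' adds a manner not in (and inconsistent with) the original.
(b) Not entailed — Carmen stirred the oil, not the map; the map belongs to the rinsing event.
(c) Not entailed — 'quickly' adds a manner not in (and inconsistent with) the original.
(d) Not entailed — the passage has Sven examining the batter, not Carmen.
(e) Entailed — the narrative places the examining before the rinsing.
(f) Entailed — this follows by dropping conjuncts from the stirring event's description.

(e), (f)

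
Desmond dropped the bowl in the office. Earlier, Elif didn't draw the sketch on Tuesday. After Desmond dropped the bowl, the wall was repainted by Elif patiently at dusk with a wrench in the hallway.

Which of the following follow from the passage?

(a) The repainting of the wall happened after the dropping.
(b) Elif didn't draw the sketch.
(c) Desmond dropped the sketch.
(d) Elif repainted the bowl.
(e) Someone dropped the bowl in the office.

(a) Entailed — the narrative places the dropping before the repainting.
(b) Not entailed — dropping 'on Tuesday' under negation is not valid — the original leaves open that Elif drew the sketch some other way.
(c) Not entailed — Desmond dropped the bowl, not the sketch; the sketch belongs to the drawing event.
(d) Not entailed — Elif repainted the wall, not the bowl; the bowl belongs to the dropping event.
(e) Entailed — this follows by dropping conjuncts from the dropping event's description.

(a), (e)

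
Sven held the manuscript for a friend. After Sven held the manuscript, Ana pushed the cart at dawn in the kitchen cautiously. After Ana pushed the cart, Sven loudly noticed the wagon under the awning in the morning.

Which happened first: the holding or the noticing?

The connectives place the holding before the noticing.

the holding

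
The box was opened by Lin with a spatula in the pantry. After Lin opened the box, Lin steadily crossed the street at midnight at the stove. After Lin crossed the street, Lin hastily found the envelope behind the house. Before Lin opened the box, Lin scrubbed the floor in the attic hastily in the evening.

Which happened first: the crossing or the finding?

The connectives place the crossing before the finding.

the crossing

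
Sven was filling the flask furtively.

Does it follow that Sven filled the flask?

no

'was filling' is progressive; for an accomplishment like 'fill the flask', it doesn't entail completion.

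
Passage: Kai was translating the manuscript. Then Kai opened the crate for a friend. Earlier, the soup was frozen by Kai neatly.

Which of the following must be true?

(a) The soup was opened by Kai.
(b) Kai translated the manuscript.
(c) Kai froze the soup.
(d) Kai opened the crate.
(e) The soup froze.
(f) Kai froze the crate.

(a) Not entailed — Kai opened the crate, not the soup; the soup belongs to the freezing event.
(b) Not entailed — 'was translating' is progressive on an accomplishment; it does not entail the completed 'translated'.
(c) Entailed — every conjunct here is already in the original freezing event.
(d) Entailed — the original entails any weakening of itself; this just drops 'for a friend'.
(e) Entailed — 'Kai froze the soup' is causative; it entails the inchoative 'the soup froze'.
(f) Not entailed — Kai froze the soup, not the crate; the crate belongs to the opening event.

(c), (d), (e)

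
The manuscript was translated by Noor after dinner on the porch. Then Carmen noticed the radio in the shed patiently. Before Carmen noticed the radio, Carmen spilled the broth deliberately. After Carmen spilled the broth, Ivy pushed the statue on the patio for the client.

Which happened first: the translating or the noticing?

The connectives place the translating before the noticing.

the translating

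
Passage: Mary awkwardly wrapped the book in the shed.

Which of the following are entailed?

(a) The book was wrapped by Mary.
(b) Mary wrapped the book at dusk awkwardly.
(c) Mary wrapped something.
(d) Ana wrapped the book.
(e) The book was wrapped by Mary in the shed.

(a), (c), (e)

(a) Entailed — the original entails any weakening of itself; this just drops 'in the shed', 'awkwardly'.
(b) Not entailed — 'at dusk' adds information not in the original event.
(c) Entailed — dropping 'in the shed', 'awkwardly' and generalizing the patient leaves a sub-description the original still satisfies.
(d) Not entailed — the passage has Mary wrapping the book, not Ana.
(e) Entailed — this follows by dropping conjuncts from the wrapping event's description.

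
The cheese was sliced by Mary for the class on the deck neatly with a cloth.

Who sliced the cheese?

'Mary' marks the agent of the slicing event.

Mary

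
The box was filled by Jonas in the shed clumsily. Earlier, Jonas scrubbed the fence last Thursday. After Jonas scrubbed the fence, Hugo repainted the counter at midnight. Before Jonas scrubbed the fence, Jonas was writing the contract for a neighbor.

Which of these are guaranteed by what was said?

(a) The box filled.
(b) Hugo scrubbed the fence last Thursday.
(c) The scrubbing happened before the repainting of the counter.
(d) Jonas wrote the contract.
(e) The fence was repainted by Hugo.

(a), (c)

(a) Entailed — 'Jonas filled the box' is causative; it entails the inchoative 'the box filled'.
(b) Not entailed — the passage has Jonas scrubbing the fence, not Hugo.
(c) Entailed — the narrative places the scrubbing before the repainting.
(d) Not entailed — 'was writing' is progressive on an accomplishment; it does not entail the completed 'wrote'.
(e) Not entailed — Hugo repainted the counter, not the fence; the fence belongs to the scrubbing event.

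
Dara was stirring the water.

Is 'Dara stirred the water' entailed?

'stir' is atelic; if Dara was stirring the water, then Dara stirred the water (for some time).

yes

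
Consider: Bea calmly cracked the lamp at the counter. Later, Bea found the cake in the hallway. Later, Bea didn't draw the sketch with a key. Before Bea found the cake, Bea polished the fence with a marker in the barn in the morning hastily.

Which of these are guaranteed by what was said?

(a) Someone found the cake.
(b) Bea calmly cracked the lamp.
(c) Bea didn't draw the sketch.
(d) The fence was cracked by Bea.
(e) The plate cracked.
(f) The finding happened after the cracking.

(a) Entailed — dropping 'in the hallway' and generalizing the agent leaves a sub-description the original still satisfies.
(b) Entailed — the original entails any weakening of itself; this just drops 'at the counter'.
(c) Not entailed — dropping 'with a key' under negation is not valid — the original leaves open that Bea drew the sketch some other way.
(d) Not entailed — Bea cracked the lamp, not the fence; the fence belongs to the polishing event.
(e) Not entailed — the lamp is what cracked, not the plate.
(f) Entailed — the narrative places the cracking before the finding.

(a), (b), (f)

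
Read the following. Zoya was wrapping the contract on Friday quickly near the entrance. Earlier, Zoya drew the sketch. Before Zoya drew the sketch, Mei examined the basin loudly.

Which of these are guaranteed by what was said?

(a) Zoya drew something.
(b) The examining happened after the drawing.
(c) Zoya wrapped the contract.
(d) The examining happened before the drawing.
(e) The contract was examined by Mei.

(a), (d)

(a) Entailed — every conjunct here is already in the original drawing event.
(b) Not entailed — the narrative places the examining before the drawing, not after.
(c) Not entailed — 'was wrapping' is progressive on an accomplishment; it does not entail the completed 'wrapped'.
(d) Entailed — the narrative places the examining before the drawing.
(e) Not entailed — Mei examined the basin, not the contract; the contract belongs to the wrapping event.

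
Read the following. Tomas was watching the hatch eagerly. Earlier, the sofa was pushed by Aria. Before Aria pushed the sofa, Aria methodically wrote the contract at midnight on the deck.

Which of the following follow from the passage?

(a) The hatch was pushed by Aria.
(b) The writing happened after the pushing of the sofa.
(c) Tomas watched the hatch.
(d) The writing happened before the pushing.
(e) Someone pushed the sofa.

(c), (d), (e)

(a) Not entailed — Aria pushed the sofa, not the hatch; the hatch belongs to the watching event.
(b) Not entailed — the narrative places the writing before the pushing, not after.
(c) Entailed — 'watch' is an activity; 'was watching' entails that some watching happened, so 'watched' holds.
(d) Entailed — the narrative places the writing before the pushing.
(e) Entailed — generalizing the agent leaves a sub-description the original still satisfies.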